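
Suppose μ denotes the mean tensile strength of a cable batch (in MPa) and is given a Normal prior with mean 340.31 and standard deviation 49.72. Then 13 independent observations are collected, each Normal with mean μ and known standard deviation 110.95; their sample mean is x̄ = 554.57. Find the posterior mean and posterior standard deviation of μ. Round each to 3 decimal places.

With known σ, the Normal prior is conjugate. Weight on the data is w = (n/σ²)/(n/σ² + 1/τ₀²) = 0.00105606/(0.00105606+0.00040452) = 0.72304.
Posterior mean = w·x̄ + (1−w)·μ₀ = 0.72304·554.57 + 0.27696·340.31 = 495.229. Posterior variance = 1/(0.00105606+0.00040452) = 684.660, so SD = 26.166.

Posterior mean ≈ 495.229; posterior SD ≈ 26.166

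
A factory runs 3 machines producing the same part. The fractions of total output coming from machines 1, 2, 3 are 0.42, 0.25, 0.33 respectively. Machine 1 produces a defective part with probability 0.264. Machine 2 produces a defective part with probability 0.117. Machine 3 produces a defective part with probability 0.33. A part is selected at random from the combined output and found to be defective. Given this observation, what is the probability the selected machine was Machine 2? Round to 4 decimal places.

P(defective|M1) = 0.264; P(defective|M2) = 0.117; P(defective|M3) = 0.33.
Prior × likelihood for each source: 0.42·0.264=0.1109, 0.25·0.117=0.02925, 0.33·0.33=0.1089. Summing gives P(defective) = 0.24903.
P(Machine 2 | defective) = 0.02925 / 0.24903 = 0.1175.

Posterior probability ≈ 0.1175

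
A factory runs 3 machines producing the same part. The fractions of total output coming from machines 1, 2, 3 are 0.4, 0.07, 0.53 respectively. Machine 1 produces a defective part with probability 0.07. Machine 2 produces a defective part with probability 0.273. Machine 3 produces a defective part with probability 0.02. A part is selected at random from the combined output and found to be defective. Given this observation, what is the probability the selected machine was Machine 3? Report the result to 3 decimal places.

Tabulate prior·likelihood by source: [1] prior 0.4, lik 0.07, product 0.02800; [2] prior 0.07, lik 0.273, product 0.01911; [3] prior 0.53, lik 0.02, product 0.01060.
Normalizing constant = 0.057710; the posterior for Machine 3 is its product over the sum, 0.01060/0.057710 = 0.184.

Posterior probability ≈ 0.184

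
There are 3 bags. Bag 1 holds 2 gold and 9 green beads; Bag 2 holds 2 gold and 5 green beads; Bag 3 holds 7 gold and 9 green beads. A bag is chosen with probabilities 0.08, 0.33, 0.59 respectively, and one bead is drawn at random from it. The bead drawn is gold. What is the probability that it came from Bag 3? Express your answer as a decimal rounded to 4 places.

P(gold|Bag 1) = 0.1818; P(gold|Bag 2) = 0.2857; P(gold|Bag 3) = 0.4375.
Prior × likelihood for each source: 0.08·0.1818=0.01455, 0.33·0.2857=0.09429, 0.59·0.4375=0.2581. Summing gives P(gold) = 0.36696.
P(Bag 3 | gold) = 0.2581 / 0.36696 = 0.7034.

Posterior probability ≈ 0.7034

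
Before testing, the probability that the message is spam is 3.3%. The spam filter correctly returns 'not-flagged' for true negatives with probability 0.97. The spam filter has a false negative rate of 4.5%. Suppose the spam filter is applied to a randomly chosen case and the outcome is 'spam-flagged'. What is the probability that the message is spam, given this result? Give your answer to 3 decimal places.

Let H be the event that the message is spam. P(H) = 0.033, so P(¬H) = 0.967. With E the 'spam-flagged' result, P(E|H) = 0.955 and P(E|¬H) = 0.03.
P(E) = 0.955·0.033 + 0.03·0.967 = 0.031515 + 0.029010 = 0.060525.
By Bayes' theorem, P(H|E) = 0.031515 / 0.060525 = 0.521.

P(H | E) ≈ 0.521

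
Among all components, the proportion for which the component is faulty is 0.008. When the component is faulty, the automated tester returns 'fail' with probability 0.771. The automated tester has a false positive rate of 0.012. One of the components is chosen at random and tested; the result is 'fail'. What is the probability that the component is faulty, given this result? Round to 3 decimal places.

P(H | E) ≈ 0.341

Let H be the event that the component is faulty. P(H) = 0.008, so P(¬H) = 0.992. With E the 'fail' result, P(E|H) = 0.771 and P(E|¬H) = 0.012.
P(E) = 0.771·0.008 + 0.012·0.992 = 0.0061680 + 0.011904 = 0.018072.
By Bayes' theorem, P(H|E) = 0.0061680 / 0.018072 = 0.341.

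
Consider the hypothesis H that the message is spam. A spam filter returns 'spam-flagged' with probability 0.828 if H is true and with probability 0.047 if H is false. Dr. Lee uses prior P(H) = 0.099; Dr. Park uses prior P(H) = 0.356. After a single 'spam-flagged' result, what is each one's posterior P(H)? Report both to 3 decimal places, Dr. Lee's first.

Dr. Lee: 0.659; Dr. Park: 0.907

The likelihood ratio for a 'spam-flagged' result is 0.828/0.047 = 17.617.
Dr. Lee: prior odds 0.099/0.901 = 0.10988; posterior odds 1.9357; posterior probability 0.659.
Dr. Park: prior odds 0.356/0.644 = 0.55280; posterior odds 9.7386; posterior probability 0.907.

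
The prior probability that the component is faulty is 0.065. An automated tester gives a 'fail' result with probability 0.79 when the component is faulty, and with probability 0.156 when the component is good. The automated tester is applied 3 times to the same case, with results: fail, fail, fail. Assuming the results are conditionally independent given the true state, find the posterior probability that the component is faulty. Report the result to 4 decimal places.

With H the event that the component is faulty, the joint likelihood of the observed sequence is P(data|H) = 0.79·0.79·0.79 = 0.49304 and P(data|¬H) = 0.156·0.156·0.156 = 0.0037964.
Bayes: P(H|data) = 0.065·0.49304 / (0.065·0.49304 + 0.935·0.0037964) = 0.032048/0.035597 = 0.9003.

Posterior P(H) ≈ 0.9003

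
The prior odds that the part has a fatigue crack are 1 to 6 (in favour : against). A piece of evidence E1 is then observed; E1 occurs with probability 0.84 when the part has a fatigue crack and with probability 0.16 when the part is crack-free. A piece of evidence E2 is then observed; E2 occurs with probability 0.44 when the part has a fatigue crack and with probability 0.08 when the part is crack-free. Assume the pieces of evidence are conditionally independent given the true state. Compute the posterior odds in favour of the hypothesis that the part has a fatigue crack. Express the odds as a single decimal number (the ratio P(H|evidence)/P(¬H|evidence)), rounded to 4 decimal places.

Prior odds = 1/6 = 0.16667.
Likelihood ratio for E1 = 0.84/0.16 = 5.2500.
Likelihood ratio for E2 = 0.44/0.08 = 5.5000.
Posterior odds = prior odds × LR₁ × LR₂ = 4.8125.

Posterior odds ≈ 4.8125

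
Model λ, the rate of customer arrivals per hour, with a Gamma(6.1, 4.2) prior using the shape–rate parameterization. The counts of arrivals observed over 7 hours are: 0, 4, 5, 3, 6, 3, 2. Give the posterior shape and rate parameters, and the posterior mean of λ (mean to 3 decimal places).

Total count ∑xᵢ = 23 over n = 7 hours.
Gamma is conjugate to the Poisson likelihood: posterior is Gamma(shape = 6.1+23 = 29.1, rate = 4.2+7 = 11.2).
Posterior mean = shape/rate = 29.1/11.2 = 2.598.

Posterior: Gamma(shape=29.1, rate=11.2); mean ≈ 2.598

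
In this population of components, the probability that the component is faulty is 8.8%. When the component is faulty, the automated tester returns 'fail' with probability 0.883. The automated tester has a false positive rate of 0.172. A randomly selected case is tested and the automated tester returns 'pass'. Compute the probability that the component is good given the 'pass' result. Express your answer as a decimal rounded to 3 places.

P(¬H | E) ≈ 0.987

Let H be the event that the component is faulty. P(H) = 0.088, so P(¬H) = 0.912. With E the 'pass' result, P(E|H) = 0.117 and P(E|¬H) = 0.828.
P(E) = 0.117·0.088 + 0.828·0.912 = 0.010296 + 0.75514 = 0.76543.
By Bayes' theorem, P(H|E) = 0.010296 / 0.76543 = 0.013. Hence P(¬H|E) = 1 − 0.013 = 0.987.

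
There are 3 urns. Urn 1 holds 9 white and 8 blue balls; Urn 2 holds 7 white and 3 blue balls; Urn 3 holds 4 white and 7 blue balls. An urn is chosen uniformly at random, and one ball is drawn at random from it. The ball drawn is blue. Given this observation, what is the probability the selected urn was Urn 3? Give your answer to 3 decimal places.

Posterior probability ≈ 0.452

P(blue|Urn 1) = 0.4706; P(blue|Urn 2) = 0.3; P(blue|Urn 3) = 0.6364.
Prior × likelihood for each source: 0.333333·0.4706=0.1569, 0.333333·0.3=0.1000, 0.333333·0.6364=0.2121. Summing gives P(blue) = 0.46898.
P(Urn 3 | blue) = 0.2121 / 0.46898 = 0.452.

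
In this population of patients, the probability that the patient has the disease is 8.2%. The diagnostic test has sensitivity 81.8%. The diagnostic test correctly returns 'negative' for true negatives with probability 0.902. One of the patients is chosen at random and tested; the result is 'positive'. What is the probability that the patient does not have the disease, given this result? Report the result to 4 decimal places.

Let H be the event that the patient has the disease. P(H) = 0.082, so P(¬H) = 0.918. With E the 'positive' result, P(E|H) = 0.818 and P(E|¬H) = 0.098.
P(E) = 0.818·0.082 + 0.098·0.918 = 0.067076 + 0.089964 = 0.15704.
By Bayes' theorem, P(H|E) = 0.067076 / 0.15704 = 0.4271. Hence P(¬H|E) = 1 − 0.4271 = 0.5729.

P(¬H | E) ≈ 0.5729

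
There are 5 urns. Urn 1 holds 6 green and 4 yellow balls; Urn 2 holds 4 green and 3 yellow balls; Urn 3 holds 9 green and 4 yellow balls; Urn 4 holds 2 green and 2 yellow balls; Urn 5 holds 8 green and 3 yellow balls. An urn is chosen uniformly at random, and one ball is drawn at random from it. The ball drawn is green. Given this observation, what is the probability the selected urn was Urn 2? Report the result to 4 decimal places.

Posterior probability ≈ 0.1849

P(green|Urn 1) = 0.6; P(green|Urn 2) = 0.5714; P(green|Urn 3) = 0.6923; P(green|Urn 4) = 0.5; P(green|Urn 5) = 0.7273.
Prior × likelihood for each source: 0.2·0.6=0.1200, 0.2·0.5714=0.1143, 0.2·0.6923=0.1385, 0.2·0.5=0.1000, 0.2·0.7273=0.1455. Summing gives P(green) = 0.61820.
P(Urn 2 | green) = 0.1143 / 0.61820 = 0.1849.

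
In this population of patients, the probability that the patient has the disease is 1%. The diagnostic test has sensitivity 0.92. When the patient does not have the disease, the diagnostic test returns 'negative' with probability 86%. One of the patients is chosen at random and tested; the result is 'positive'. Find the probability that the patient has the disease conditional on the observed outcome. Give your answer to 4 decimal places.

P(H | E) ≈ 0.0622

Let H be the event that the patient has the disease. P(H) = 0.01, so P(¬H) = 0.99. With E the 'positive' result, P(E|H) = 0.92 and P(E|¬H) = 0.14.
P(E) = 0.92·0.01 + 0.14·0.99 = 0.0092000 + 0.13860 = 0.14780.
By Bayes' theorem, P(H|E) = 0.0092000 / 0.14780 = 0.0622.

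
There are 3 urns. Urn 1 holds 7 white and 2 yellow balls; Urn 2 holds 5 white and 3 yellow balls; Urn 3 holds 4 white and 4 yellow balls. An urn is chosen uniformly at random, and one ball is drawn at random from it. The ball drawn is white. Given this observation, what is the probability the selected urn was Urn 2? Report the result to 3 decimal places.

Tabulate prior·likelihood by source: [1] prior 0.333333, lik 0.7778, product 0.2593; [2] prior 0.333333, lik 0.625, product 0.2083; [3] prior 0.333333, lik 0.5, product 0.1667.
Normalizing constant = 0.63426; the posterior for Urn 2 is its product over the sum, 0.2083/0.63426 = 0.328.

Posterior probability ≈ 0.328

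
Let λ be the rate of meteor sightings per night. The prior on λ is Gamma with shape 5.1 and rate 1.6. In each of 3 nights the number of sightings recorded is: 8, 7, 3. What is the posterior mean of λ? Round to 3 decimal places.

Posterior mean ≈ 5.022

The Poisson likelihood adds the total count to the shape and the number of exposure periods to the rate. Here ∑xᵢ = 18 and n = 3, so shape 5.1→23.1 and rate 1.6→4.6.
E[λ | data] = 23.1/4.6 = 5.022.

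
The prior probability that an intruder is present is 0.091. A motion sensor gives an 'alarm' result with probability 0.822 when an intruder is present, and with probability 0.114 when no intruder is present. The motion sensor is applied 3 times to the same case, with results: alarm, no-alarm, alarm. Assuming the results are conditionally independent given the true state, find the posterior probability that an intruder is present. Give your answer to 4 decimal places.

With H the event that an intruder is present, the joint likelihood of the observed sequence is P(data|H) = 0.822·0.178·0.822 = 0.12027 and P(data|¬H) = 0.114·0.886·0.114 = 0.011514.
Bayes: P(H|data) = 0.091·0.12027 / (0.091·0.12027 + 0.909·0.011514) = 0.010945/0.021411 = 0.5112.

Posterior P(H) ≈ 0.5112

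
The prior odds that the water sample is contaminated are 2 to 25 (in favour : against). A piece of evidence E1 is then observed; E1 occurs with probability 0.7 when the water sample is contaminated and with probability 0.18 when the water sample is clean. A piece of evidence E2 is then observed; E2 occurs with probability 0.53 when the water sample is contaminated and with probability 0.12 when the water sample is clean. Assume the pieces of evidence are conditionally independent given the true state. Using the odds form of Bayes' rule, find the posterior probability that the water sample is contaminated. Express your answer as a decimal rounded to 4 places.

Posterior probability ≈ 0.5788

Prior odds = 2/25 = 0.080000.
Likelihood ratio for E1 = 0.7/0.18 = 3.8889.
Likelihood ratio for E2 = 0.53/0.12 = 4.4167.
Posterior odds = prior odds × LR₁ × LR₂ = 1.3741.
Posterior probability = odds/(1+odds) = 1.3741/2.3741 = 0.5788.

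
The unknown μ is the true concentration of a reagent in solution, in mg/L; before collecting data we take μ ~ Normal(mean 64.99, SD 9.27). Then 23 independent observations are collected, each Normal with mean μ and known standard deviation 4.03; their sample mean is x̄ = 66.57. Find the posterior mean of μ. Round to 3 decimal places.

Posterior mean ≈ 66.557

Prior precision 1/τ₀² = 1/9.27² = 0.0116370; data precision n/σ² = 23/4.03² = 1.41618.
Posterior precision = 0.0116370 + 1.41618 = 1.42781.
Posterior mean = (0.0116370·64.99 + 1.41618·66.57) / 1.42781 = 66.557.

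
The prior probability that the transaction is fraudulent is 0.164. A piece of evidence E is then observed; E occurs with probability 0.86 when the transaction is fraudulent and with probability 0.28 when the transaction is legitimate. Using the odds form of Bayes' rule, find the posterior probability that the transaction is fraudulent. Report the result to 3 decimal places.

Prior odds = 0.164/(1−0.164) = 0.19617. In log-odds, ln(0.19617) = -1.6288.
Add log likelihood ratio: ln(3.0714) = 1.1221.
Posterior log-odds = -0.50662, so posterior odds = exp(-0.50662) = 0.60253. Converting, P(H|E) = 0.60253/1.6025 = 0.376.

Posterior probability ≈ 0.376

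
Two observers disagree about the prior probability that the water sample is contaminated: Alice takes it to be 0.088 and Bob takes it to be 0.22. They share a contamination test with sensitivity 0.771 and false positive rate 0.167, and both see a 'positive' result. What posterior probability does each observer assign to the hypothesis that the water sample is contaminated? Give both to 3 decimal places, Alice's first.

Alice: 0.308; Bob: 0.566

P('+'|H) = 0.771, P('+'|¬H) = 0.167.
Alice: numerator 0.771·0.088 = 0.067848; evidence = 0.067848+0.167·0.912 = 0.22015; posterior = 0.308.
Bob: numerator 0.771·0.22 = 0.16962; evidence = 0.16962+0.167·0.78 = 0.29988; posterior = 0.566.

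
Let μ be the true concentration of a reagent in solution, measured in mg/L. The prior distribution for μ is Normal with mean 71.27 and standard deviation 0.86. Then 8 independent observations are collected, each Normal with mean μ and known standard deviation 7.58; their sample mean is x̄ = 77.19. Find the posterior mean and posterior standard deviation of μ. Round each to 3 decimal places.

With known σ, the Normal prior is conjugate. Weight on the data is w = (n/σ²)/(n/σ² + 1/τ₀²) = 0.139236/(0.139236+1.35208) = 0.093364.
Posterior mean = w·x̄ + (1−w)·μ₀ = 0.093364·77.19 + 0.90664·71.27 = 71.823. Posterior variance = 1/(0.139236+1.35208) = 0.670548, so SD = 0.819.

Posterior mean ≈ 71.823; posterior SD ≈ 0.819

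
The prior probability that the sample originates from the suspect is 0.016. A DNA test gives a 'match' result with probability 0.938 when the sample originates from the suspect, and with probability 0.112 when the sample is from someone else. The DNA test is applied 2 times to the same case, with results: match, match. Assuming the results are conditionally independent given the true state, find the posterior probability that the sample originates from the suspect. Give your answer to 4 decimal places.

Posterior P(H) ≈ 0.5328

With H the event that the sample originates from the suspect, the joint likelihood of the observed sequence is P(data|H) = 0.938·0.938 = 0.87984 and P(data|¬H) = 0.112·0.112 = 0.012544.
Bayes: P(H|data) = 0.016·0.87984 / (0.016·0.87984 + 0.984·0.012544) = 0.014078/0.026421 = 0.5328.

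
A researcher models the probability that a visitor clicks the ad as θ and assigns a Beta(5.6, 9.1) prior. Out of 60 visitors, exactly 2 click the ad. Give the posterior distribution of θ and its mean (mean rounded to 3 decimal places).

The binomial likelihood is conjugate to the Beta prior: with 2 successes and 58 failures, the posterior is Beta(5.6+2, 9.1+58) = Beta(7.6, 67.1).
Posterior mean = α/(α+β) = 7.6/74.7 = 0.102.

Posterior: Beta(7.6, 67.1); mean ≈ 0.102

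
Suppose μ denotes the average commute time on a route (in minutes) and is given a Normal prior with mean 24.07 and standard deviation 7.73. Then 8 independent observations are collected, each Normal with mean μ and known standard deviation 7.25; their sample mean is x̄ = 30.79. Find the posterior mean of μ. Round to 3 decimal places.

Prior precision 1/τ₀² = 1/7.73² = 0.0167356; data precision n/σ² = 8/7.25² = 0.152200.
Posterior precision = 0.0167356 + 0.152200 = 0.168935.
Posterior mean = (0.0167356·24.07 + 0.152200·30.79) / 0.168935 = 30.124.

Posterior mean ≈ 30.124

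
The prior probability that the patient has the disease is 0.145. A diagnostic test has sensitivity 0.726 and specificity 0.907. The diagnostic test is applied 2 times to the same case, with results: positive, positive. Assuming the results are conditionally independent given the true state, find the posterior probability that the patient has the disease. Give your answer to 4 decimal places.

With H the event that the patient has the disease, the joint likelihood of the observed sequence is P(data|H) = 0.726·0.726 = 0.52708 and P(data|¬H) = 0.093·0.093 = 0.0086490.
Bayes: P(H|data) = 0.145·0.52708 / (0.145·0.52708 + 0.855·0.0086490) = 0.076426/0.083821 = 0.9118.

Posterior P(H) ≈ 0.9118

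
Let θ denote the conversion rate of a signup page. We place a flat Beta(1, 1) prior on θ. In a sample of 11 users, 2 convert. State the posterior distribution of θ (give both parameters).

Posterior: Beta(3, 10)

The binomial likelihood is conjugate to the Beta prior: with 2 successes and 9 failures, the posterior is Beta(1+2, 1+9) = Beta(3, 10).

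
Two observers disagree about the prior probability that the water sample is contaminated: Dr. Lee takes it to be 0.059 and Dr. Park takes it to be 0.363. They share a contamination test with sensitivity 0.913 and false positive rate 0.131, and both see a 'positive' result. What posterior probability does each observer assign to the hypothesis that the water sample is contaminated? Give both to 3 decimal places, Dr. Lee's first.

Dr. Lee: 0.304; Dr. Park: 0.799

The likelihood ratio for a 'positive' result is 0.913/0.131 = 6.9695.
Dr. Lee: prior odds 0.059/0.941 = 0.062699; posterior odds 0.43698; posterior probability 0.304.
Dr. Park: prior odds 0.363/0.637 = 0.56986; posterior odds 3.9716; posterior probability 0.799.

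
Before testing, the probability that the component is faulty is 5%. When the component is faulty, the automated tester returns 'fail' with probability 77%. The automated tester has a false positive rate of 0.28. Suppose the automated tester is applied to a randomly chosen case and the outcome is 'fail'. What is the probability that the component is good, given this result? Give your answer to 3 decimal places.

P(¬H | E) ≈ 0.874

Let H be the event that the component is faulty. P(H) = 0.05, so P(¬H) = 0.95. With E the 'fail' result, P(E|H) = 0.77 and P(E|¬H) = 0.28.
P(E) = 0.77·0.05 + 0.28·0.95 = 0.038500 + 0.26600 = 0.30450.
By Bayes' theorem, P(H|E) = 0.038500 / 0.30450 = 0.126. Hence P(¬H|E) = 1 − 0.126 = 0.874.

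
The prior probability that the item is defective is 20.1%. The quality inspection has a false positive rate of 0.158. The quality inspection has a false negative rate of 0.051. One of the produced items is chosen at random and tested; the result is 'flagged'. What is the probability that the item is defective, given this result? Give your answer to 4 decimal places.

P(H | E) ≈ 0.6017

Let H be the event that the item is defective. P(H) = 0.201, so P(¬H) = 0.799. With E the 'flagged' result, P(E|H) = 0.949 and P(E|¬H) = 0.158.
P(E) = 0.949·0.201 + 0.158·0.799 = 0.19075 + 0.12624 = 0.31699.
By Bayes' theorem, P(H|E) = 0.19075 / 0.31699 = 0.6017.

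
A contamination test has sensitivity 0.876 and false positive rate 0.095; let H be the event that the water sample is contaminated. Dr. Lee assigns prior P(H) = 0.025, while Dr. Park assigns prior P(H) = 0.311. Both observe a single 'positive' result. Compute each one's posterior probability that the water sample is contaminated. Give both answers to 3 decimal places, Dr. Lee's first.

P('+'|H) = 0.876, P('+'|¬H) = 0.095.
Dr. Lee: numerator 0.876·0.025 = 0.021900; evidence = 0.021900+0.095·0.975 = 0.11453; posterior = 0.191.
Dr. Park: numerator 0.876·0.311 = 0.27244; evidence = 0.27244+0.095·0.689 = 0.33789; posterior = 0.806.

Dr. Lee: 0.191; Dr. Park: 0.806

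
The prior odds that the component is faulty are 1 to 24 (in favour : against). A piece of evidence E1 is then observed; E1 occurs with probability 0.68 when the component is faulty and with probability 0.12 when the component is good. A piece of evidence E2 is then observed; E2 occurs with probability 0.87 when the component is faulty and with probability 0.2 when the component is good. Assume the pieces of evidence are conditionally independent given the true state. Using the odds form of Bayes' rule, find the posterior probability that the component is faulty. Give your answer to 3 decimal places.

Posterior probability ≈ 0.507

Prior odds = 1/24 = 0.041667. In log-odds, ln(0.041667) = -3.1781.
Add log likelihood ratios: ln(5.6667) + ln(4.3500) = 3.2048.
Posterior log-odds = 0.026723, so posterior odds = exp(0.026723) = 1.0271. Converting, P(H|E) = 1.0271/2.0271 = 0.507.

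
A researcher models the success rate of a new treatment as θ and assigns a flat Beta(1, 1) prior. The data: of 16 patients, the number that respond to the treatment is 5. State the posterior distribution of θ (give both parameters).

Observing 5 successes and 11 failures updates Beta(1, 1) by adding the success and failure counts to the two shape parameters: α = 1+5 = 6, β = 1+11 = 12.

Posterior: Beta(6, 12)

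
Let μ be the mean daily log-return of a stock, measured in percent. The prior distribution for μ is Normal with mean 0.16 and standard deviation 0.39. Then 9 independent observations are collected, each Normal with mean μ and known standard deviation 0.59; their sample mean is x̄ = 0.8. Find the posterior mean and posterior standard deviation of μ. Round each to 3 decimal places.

Posterior mean ≈ 0.670; posterior SD ≈ 0.176

Prior precision 1/τ₀² = 1/0.39² = 6.57462; data precision n/σ² = 9/0.59² = 25.8546.
Posterior precision = 6.57462 + 25.8546 = 32.4293, giving posterior SD = 1/√32.4293 = 0.176.
Posterior mean = (6.57462·0.16 + 25.8546·0.8) / 32.4293 = 0.670.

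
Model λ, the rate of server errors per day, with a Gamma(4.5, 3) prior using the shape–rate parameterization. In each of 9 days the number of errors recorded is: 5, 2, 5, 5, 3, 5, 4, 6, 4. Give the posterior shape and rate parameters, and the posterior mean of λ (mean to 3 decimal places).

The Poisson likelihood adds the total count to the shape and the number of exposure periods to the rate. Here ∑xᵢ = 39 and n = 9, so shape 4.5→43.5 and rate 3→12.
E[λ | data] = 43.5/12 = 3.625.

Posterior: Gamma(shape=43.5, rate=12); mean ≈ 3.625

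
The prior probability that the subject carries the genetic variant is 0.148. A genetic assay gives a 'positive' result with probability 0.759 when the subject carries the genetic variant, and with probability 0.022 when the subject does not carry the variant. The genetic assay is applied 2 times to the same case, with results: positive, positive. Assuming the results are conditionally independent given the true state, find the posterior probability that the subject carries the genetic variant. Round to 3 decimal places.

Let H be the event that the subject carries the genetic variant; start with P(H) = 0.148. P('positive'|H) = 0.759, P('positive'|¬H) = 0.022.
Update on result 1 ('positive'): P(H) ← 0.759·0.1480 / (0.759·0.1480 + 0.022·0.8520) = 0.11233/0.13108 = 0.8570.
Update on result 2 ('positive'): P(H) ← 0.759·0.8570 / (0.759·0.8570 + 0.022·0.1430) = 0.65046/0.65361 = 0.9952.

Posterior P(H) ≈ 0.995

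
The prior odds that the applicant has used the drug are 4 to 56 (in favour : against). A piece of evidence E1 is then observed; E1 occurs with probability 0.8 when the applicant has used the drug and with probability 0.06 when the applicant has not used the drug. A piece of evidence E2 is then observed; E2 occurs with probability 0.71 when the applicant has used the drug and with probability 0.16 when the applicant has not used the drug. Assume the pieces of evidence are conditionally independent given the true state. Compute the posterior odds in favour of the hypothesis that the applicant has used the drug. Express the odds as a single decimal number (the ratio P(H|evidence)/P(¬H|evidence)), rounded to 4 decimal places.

Prior odds = 4/56 = 0.071429. In log-odds, ln(0.071429) = -2.6391.
Add log likelihood ratios: ln(13.333) + ln(4.4375) = 4.0804.
Posterior log-odds = 1.4413, so posterior odds = exp(1.4413) = 4.2262.

Posterior odds ≈ 4.2262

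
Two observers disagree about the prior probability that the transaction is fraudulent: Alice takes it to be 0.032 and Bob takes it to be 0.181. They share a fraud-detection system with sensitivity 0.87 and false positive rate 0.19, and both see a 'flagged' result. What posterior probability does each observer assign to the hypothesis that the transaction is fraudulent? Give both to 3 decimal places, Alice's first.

The likelihood ratio for a 'flagged' result is 0.87/0.19 = 4.5789.
Alice: prior odds 0.032/0.968 = 0.033058; posterior odds 0.15137; posterior probability 0.131.
Bob: prior odds 0.181/0.819 = 0.22100; posterior odds 1.0120; posterior probability 0.503.

Alice: 0.131; Bob: 0.503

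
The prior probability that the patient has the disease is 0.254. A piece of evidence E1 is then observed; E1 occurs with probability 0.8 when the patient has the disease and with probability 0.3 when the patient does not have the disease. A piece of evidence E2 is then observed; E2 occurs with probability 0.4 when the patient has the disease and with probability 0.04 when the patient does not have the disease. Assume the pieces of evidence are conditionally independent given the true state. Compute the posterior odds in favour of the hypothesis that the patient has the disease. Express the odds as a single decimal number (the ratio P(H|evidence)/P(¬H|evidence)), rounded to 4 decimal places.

Prior odds = 0.254/(1−0.254) = 0.34048. In log-odds, ln(0.34048) = -1.0774.
Add log likelihood ratios: ln(2.6667) + ln(10.000) = 3.2834.
Posterior log-odds = 2.2060, so posterior odds = exp(2.2060) = 9.0795.

Posterior odds ≈ 9.0795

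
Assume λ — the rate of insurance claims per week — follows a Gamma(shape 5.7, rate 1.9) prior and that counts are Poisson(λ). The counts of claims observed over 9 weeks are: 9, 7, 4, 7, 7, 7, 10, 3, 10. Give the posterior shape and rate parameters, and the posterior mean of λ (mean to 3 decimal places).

Total count ∑xᵢ = 64 over n = 9 weeks.
Gamma is conjugate to the Poisson likelihood: posterior is Gamma(shape = 5.7+64 = 69.7, rate = 1.9+9 = 10.9).
E[λ | data] = 69.7/10.9 = 6.394.

Posterior: Gamma(shape=69.7, rate=10.9); mean ≈ 6.394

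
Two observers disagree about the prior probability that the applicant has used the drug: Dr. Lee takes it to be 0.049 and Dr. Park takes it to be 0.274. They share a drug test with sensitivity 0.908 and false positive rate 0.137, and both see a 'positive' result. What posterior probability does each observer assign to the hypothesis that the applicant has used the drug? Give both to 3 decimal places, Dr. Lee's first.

The likelihood ratio for a 'positive' result is 0.908/0.137 = 6.6277.
Dr. Lee: prior odds 0.049/0.951 = 0.051525; posterior odds 0.34149; posterior probability 0.255.
Dr. Park: prior odds 0.274/0.726 = 0.37741; posterior odds 2.5014; posterior probability 0.714.

Dr. Lee: 0.255; Dr. Park: 0.714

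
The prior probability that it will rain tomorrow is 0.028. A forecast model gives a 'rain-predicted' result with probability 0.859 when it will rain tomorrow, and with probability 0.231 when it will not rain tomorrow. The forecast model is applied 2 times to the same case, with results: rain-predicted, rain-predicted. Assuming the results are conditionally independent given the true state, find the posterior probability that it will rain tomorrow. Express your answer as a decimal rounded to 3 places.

Posterior P(H) ≈ 0.285

Let H be the event that it will rain tomorrow; start with P(H) = 0.028. P('rain-predicted'|H) = 0.859, P('rain-predicted'|¬H) = 0.231.
Update on result 1 ('rain-predicted'): P(H) ← 0.859·0.0280 / (0.859·0.0280 + 0.231·0.9720) = 0.024052/0.24858 = 0.0968.
Update on result 2 ('rain-predicted'): P(H) ← 0.859·0.0968 / (0.859·0.0968 + 0.231·0.9032) = 0.083113/0.29176 = 0.2849.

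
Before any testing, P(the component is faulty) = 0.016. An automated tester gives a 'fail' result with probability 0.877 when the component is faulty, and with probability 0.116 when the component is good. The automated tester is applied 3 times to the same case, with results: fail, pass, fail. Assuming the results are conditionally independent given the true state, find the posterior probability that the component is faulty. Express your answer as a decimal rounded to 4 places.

Let H be the event that the component is faulty; start with P(H) = 0.016. P('fail'|H) = 0.877, P('fail'|¬H) = 0.116.
Update on result 1 ('fail'): P(H) ← 0.877·0.0160 / (0.877·0.0160 + 0.116·0.9840) = 0.014032/0.12818 = 0.1095.
Update on result 2 ('pass'): P(H) ← 0.123·0.1095 / (0.123·0.1095 + 0.884·0.8905) = 0.013465/0.80069 = 0.0168.
Update on result 3 ('fail'): P(H) ← 0.877·0.0168 / (0.877·0.0168 + 0.116·0.9832) = 0.014749/0.12880 = 0.1145.

Posterior P(H) ≈ 0.1145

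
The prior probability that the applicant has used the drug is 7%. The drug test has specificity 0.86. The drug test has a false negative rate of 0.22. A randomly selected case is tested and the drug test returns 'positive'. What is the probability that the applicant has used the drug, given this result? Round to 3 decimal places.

P(H | E) ≈ 0.295

Let H be the event that the applicant has used the drug. P(H) = 0.07, so P(¬H) = 0.93. With E the 'positive' result, P(E|H) = 0.78 and P(E|¬H) = 0.14.
P(E) = 0.78·0.07 + 0.14·0.93 = 0.054600 + 0.13020 = 0.18480.
By Bayes' theorem, P(H|E) = 0.054600 / 0.18480 = 0.295.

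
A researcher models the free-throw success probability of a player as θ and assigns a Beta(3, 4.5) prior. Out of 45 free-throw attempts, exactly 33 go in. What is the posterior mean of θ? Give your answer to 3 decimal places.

Posterior mean ≈ 0.686

Observing 33 successes and 12 failures updates Beta(3, 4.5) by adding the success and failure counts to the two shape parameters: α = 3+33 = 36, β = 4.5+12 = 16.5.
E[θ | data] = 36/(36+16.5) = 0.686.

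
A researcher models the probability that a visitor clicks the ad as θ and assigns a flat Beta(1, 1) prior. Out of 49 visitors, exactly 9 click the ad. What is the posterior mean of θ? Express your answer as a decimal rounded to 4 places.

Observing 9 successes and 40 failures updates Beta(1, 1) by adding the success and failure counts to the two shape parameters: α = 1+9 = 10, β = 1+40 = 41.
E[θ | data] = 10/(10+41) = 0.1961.

Posterior mean ≈ 0.1961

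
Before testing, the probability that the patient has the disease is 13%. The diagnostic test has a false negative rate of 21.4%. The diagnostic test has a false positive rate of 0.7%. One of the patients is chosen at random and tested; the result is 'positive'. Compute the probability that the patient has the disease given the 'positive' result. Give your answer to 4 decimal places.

Write H for 'the patient has the disease'. Prior odds H:¬H = 0.13/0.87 = 0.14943. For the 'positive' outcome, the likelihood ratio is 0.786/0.007 = 112.29.
Posterior odds = 0.14943 × 112.29 = 16.778, so P(H|E) = 16.778/(1+16.778) = 0.9438.

P(H | E) ≈ 0.9438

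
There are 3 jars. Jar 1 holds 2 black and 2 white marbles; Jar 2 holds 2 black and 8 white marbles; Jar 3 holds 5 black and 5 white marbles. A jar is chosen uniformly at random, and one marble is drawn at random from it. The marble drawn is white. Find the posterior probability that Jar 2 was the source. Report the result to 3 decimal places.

Posterior probability ≈ 0.444

P(white|Jar 1) = 0.5; P(white|Jar 2) = 0.8; P(white|Jar 3) = 0.5.
Prior × likelihood for each source: 0.333333·0.5=0.1667, 0.333333·0.8=0.2667, 0.333333·0.5=0.1667. Summing gives P(white) = 0.60000.
P(Jar 2 | white) = 0.2667 / 0.60000 = 0.444.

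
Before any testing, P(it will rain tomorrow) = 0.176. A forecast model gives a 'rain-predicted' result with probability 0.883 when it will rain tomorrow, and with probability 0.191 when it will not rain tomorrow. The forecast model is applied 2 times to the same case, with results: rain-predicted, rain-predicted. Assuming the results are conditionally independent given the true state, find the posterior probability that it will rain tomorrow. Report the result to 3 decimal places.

Posterior P(H) ≈ 0.820

With H the event that it will rain tomorrow, the joint likelihood of the observed sequence is P(data|H) = 0.883·0.883 = 0.77969 and P(data|¬H) = 0.191·0.191 = 0.036481.
Bayes: P(H|data) = 0.176·0.77969 / (0.176·0.77969 + 0.824·0.036481) = 0.13723/0.16729 = 0.8203.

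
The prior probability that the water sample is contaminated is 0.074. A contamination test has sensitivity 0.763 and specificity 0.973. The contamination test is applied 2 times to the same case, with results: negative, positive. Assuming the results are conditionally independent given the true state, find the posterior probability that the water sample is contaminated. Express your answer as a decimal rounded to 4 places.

Posterior P(H) ≈ 0.3549

Let H be the event that the water sample is contaminated; start with P(H) = 0.074. P('positive'|H) = 0.763, P('positive'|¬H) = 0.027.
Update on result 1 ('negative'): P(H) ← 0.237·0.0740 / (0.237·0.0740 + 0.973·0.9260) = 0.017538/0.91854 = 0.0191.
Update on result 2 ('positive'): P(H) ← 0.763·0.0191 / (0.763·0.0191 + 0.027·0.9809) = 0.014568/0.041053 = 0.3549.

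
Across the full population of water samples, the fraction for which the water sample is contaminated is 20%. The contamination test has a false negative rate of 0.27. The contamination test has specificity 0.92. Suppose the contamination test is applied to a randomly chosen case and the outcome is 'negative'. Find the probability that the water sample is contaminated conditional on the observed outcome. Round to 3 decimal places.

P(H | E) ≈ 0.068

Write H for 'the water sample is contaminated'. Prior odds H:¬H = 0.2/0.8 = 0.25000. For the 'negative' outcome, the likelihood ratio is 0.27/0.92 = 0.29348.
Posterior odds = 0.25000 × 0.29348 = 0.073370, so P(H|E) = 0.073370/(1+0.073370) = 0.068.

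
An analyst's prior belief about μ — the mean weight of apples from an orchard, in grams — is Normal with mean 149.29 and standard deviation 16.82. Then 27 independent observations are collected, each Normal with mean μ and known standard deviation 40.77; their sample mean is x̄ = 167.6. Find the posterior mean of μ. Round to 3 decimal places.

With known σ, the Normal prior is conjugate. Weight on the data is w = (n/σ²)/(n/σ² + 1/τ₀²) = 0.0162436/(0.0162436+0.00353466) = 0.82129.
Posterior mean = w·x̄ + (1−w)·μ₀ = 0.82129·167.6 + 0.17871·149.29 = 164.328.

Posterior mean ≈ 164.328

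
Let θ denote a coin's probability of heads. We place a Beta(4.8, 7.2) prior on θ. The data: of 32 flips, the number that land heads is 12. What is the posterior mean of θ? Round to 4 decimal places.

Observing 12 successes and 20 failures updates Beta(4.8, 7.2) by adding the success and failure counts to the two shape parameters: α = 4.8+12 = 16.8, β = 7.2+20 = 27.2.
Posterior mean = α/(α+β) = 16.8/44 = 0.3818.

Posterior mean ≈ 0.3818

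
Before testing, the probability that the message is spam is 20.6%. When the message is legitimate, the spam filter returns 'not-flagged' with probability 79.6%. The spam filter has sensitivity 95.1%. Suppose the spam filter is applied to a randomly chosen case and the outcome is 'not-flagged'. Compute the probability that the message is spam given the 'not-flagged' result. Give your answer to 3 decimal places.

P(H | E) ≈ 0.016

Write H for 'the message is spam'. Prior odds H:¬H = 0.206/0.794 = 0.25945. For the 'not-flagged' outcome, the likelihood ratio is 0.049/0.796 = 0.061558.
Posterior odds = 0.25945 × 0.061558 = 0.015971, so P(H|E) = 0.015971/(1+0.015971) = 0.016.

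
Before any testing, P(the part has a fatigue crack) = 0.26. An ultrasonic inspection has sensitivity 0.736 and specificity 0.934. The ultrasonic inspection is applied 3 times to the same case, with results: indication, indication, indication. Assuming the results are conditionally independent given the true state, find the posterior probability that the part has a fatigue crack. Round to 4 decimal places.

With H the event that the part has a fatigue crack, the joint likelihood of the observed sequence is P(data|H) = 0.736·0.736·0.736 = 0.39869 and P(data|¬H) = 0.066·0.066·0.066 = 0.00028750.
Bayes: P(H|data) = 0.26·0.39869 / (0.26·0.39869 + 0.74·0.00028750) = 0.10366/0.10387 = 0.9980.

Posterior P(H) ≈ 0.9980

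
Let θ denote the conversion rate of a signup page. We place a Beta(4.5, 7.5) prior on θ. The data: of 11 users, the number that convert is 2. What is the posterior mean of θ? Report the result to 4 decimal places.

Observing 2 successes and 9 failures updates Beta(4.5, 7.5) by adding the success and failure counts to the two shape parameters: α = 4.5+2 = 6.5, β = 7.5+9 = 16.5.
E[θ | data] = 6.5/(6.5+16.5) = 0.2826.

Posterior mean ≈ 0.2826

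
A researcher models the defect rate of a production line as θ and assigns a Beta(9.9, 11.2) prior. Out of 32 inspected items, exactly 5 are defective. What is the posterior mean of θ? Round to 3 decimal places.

The binomial likelihood is conjugate to the Beta prior: with 5 successes and 27 failures, the posterior is Beta(9.9+5, 11.2+27) = Beta(14.9, 38.2).
E[θ | data] = 14.9/(14.9+38.2) = 0.281.

Posterior mean ≈ 0.281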